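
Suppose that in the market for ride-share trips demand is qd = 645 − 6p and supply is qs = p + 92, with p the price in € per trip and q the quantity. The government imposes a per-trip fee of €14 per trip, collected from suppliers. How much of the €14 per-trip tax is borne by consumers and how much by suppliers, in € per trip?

Without the tax, 645 − 6p = p + 92 gives 7p = 553, so p* = €79 and q* = 171.
With the tax collected from suppliers, supply shifts: qs = (p − 14) + 92.
Solving gives q = 159 with consumers paying €81 and suppliers receiving €67 (the €14 wedge).
Burden on consumers: €2; on suppliers: €12. (They sum to €14.)
The less price-elastic side of the market bears the larger share of a per-unit tax.

Consumers bear €2 per trip; suppliers bear €12 per trip.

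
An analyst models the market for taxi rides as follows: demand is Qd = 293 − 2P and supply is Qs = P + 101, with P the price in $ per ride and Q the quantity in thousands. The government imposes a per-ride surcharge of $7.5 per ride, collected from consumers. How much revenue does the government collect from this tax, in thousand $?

Without the tax, 293 − 2P = P + 101 gives 3P = 192, so P* = $64 and Q* = 165.
With the tax collected from consumers, demand (in seller-price terms) shifts: Qd = 293 − 2(P + 7.5).
New equilibrium: consumers pay $66.5, sellers receive $59, Q = 160. (Wedge: Pb − Ps = 7.5.)
Revenue = t · Q = 7.5 · 160 = $1200.

Tax revenue = $1200 thousand.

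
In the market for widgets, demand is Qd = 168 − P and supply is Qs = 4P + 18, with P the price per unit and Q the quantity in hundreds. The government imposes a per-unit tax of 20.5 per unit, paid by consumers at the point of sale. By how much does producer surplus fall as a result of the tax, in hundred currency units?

Without the tax, 168 − P = 4P + 18 gives 5P = 150, so P* = 30 and Q* = 138.
With the tax collected from consumers, demand (in seller-price terms) shifts: Qd = 168 − (P + 20.5).
New equilibrium: consumers pay 46.4, suppliers receive 25.9, Q = 121.6. (Wedge: Pb − Ps = 20.5.)
ΔPS is the trapezoid between Q = 121.6 and Q = 138 of height 4.1: ½ · (138 + 121.6) · 4.1 = 532.18.

Producer surplus falls by 532.18 hundred.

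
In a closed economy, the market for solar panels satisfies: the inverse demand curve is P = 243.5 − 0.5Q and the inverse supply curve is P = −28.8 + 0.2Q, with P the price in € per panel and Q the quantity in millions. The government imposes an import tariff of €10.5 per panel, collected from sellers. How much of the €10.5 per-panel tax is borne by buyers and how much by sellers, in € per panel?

Buyers bear €7.5 per panel; sellers bear €3 per panel.

Inverting to Q(P) form: Qd = 487 − 2P; Qs = 5P + 144.
Before the tax: set 487 − 2P = 5P + 144 → P* = €49, Q* = 389.
With the tax collected from sellers, supply shifts: Qs = 5(P − 10.5) + 144.
New equilibrium: buyers pay €56.5, sellers receive €46, Q = 374. (Wedge: Pb − Ps = 10.5.)
Burden on buyers: €7.5; on sellers: €3. (They sum to €10.5.)
The less price-elastic side of the market bears the larger share of a per-unit tax.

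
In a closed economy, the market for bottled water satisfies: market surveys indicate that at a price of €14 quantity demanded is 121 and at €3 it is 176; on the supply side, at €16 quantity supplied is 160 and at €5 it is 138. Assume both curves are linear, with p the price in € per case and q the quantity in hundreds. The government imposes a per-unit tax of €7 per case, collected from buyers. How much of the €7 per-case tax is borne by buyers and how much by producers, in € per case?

Demand slope: (176 − 121)/(3 − 14) = -5, so qd = 191 − 5p.
Supply slope: (138 − 160)/(5 − 16) = 2, so qs = 2p + 128.
Without the tax, 191 − 5p = 2p + 128 gives 7p = 63, so p* = €9 and q* = 146.
With the tax collected from buyers, demand (in seller-price terms) shifts: qd = 191 − 5(p + 7).
New equilibrium: buyers pay €11, producers receive €4, q = 136. (Wedge: pb − ps = 7.)
Burden on buyers: €2; on producers: €5. (They sum to €7.)
The less price-elastic side of the market bears the larger share of a per-unit tax.

Buyers bear €2 per case; producers bear €5 per case.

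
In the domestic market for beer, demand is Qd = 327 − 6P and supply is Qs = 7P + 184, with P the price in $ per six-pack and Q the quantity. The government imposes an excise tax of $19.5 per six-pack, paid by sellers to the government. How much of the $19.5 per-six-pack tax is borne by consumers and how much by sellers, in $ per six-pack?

Without the tax, 327 − 6P = 7P + 184 gives 13P = 143, so P* = $11 and Q* = 261.
With the tax collected from sellers, supply shifts: Qs = 7(P − 19.5) + 184.
New equilibrium: consumers pay $21.5, sellers receive $2, Q = 198. (Wedge: Pb − Ps = 19.5.)
Burden on consumers: $10.5; on sellers: $9. (They sum to $19.5.)
The less price-elastic side of the market bears the larger share of a per-unit tax.

Consumers bear $10.5 per six-pack; sellers bear $9 per six-pack.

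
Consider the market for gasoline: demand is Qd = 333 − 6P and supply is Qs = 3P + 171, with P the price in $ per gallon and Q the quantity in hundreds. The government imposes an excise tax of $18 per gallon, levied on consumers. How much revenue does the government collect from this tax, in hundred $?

Tax revenue = $3402 hundred.

Before the tax: set 333 − 6P = 3P + 171 → P* = $18, Q* = 225.
With the tax collected from consumers, demand (in seller-price terms) shifts: Qd = 333 − 6(P + 18).
New equilibrium: consumers pay $24, suppliers receive $6, Q = 189. (Wedge: Pb − Ps = 18.)
Revenue = t · Q = 18 · 189 = $3402.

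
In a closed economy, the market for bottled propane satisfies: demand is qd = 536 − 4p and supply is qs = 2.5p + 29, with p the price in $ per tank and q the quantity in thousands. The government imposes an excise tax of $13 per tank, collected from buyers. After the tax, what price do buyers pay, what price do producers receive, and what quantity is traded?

Buyers pay $83; producers receive $70; quantity = 204.

Without the tax, 536 − 4p = 2.5p + 29 gives 6.5p = 507, so p* = $78 and q* = 224.
With the tax collected from buyers, demand (in seller-price terms) shifts: qd = 536 − 4(p + 13).
Solving gives q = 204 with buyers paying $83 and producers receiving $70 (the $13 wedge).
The less price-elastic side of the market bears the larger share of a per-unit tax.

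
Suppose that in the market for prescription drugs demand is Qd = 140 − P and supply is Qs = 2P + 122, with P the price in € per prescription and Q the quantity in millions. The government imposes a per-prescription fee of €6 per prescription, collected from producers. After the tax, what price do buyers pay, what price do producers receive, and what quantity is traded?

Buyers pay €10; producers receive €4; quantity = 130.

Before the tax: set 140 − P = 2P + 122 → P* = €6, Q* = 134.
With the tax collected from producers, supply shifts: Qs = 2(P − 6) + 122.
New equilibrium: buyers pay €10, producers receive €4, Q = 130. (Wedge: Pb − Ps = 6.)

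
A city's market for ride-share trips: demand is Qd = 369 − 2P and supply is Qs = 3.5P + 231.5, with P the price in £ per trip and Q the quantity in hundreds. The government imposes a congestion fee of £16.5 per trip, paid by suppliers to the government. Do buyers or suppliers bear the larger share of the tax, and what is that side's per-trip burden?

Buyers bear the larger share: £10.5 per trip.

Without the tax, 369 − 2P = 3.5P + 231.5 gives 5.5P = 137.5, so P* = £25 and Q* = 319.
With the tax collected from suppliers, supply shifts: Qs = 3.5(P − 16.5) + 231.5.
Solving gives Q = 298 with buyers paying £35.5 and suppliers receiving £19 (the £16.5 wedge).
Per-trip burden: buyers £10.5, suppliers £6.
Buyers take the larger share because demand is less price-elastic here (demand slope 2 vs supply slope 3.5).
The less price-elastic side of the market bears the larger share of a per-unit tax.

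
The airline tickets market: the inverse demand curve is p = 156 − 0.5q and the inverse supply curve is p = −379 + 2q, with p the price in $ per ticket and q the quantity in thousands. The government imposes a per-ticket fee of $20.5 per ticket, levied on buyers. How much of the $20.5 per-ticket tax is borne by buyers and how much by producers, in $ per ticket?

Buyers bear $4.1 per ticket; producers bear $16.4 per ticket.

Rewrite in direct form: qd = 312 − 2p and qs = 0.5p + 189.5.
Before the tax: set 312 − 2p = 0.5p + 189.5 → p* = $49, q* = 214.
With the tax collected from buyers, demand (in seller-price terms) shifts: qd = 312 − 2(p + 20.5).
Solving gives q = 205.8 with buyers paying $53.1 and producers receiving $32.6 (the $20.5 wedge).
Burden on buyers: $4.1; on producers: $16.4. (They sum to $20.5.)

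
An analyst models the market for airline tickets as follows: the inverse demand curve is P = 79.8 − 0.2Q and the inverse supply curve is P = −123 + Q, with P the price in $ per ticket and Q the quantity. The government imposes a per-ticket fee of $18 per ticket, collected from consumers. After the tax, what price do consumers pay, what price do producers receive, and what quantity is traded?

Rewrite in direct form: Qd = 399 − 5P and Qs = P + 123.
Without the tax, 399 − 5P = P + 123 gives 6P = 276, so P* = $46 and Q* = 169.
With the tax collected from consumers, demand (in seller-price terms) shifts: Qd = 399 − 5(P + 18).
New equilibrium: consumers pay $49, producers receive $31, Q = 154. (Wedge: Pb − Ps = 18.)

Consumers pay $49; producers receive $31; quantity = 154.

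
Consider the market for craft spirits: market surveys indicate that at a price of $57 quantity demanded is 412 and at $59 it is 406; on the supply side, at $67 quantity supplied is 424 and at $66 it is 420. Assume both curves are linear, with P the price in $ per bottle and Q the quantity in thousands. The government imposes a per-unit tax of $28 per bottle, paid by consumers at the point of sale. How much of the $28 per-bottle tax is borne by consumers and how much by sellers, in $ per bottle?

Demand slope: (406 − 412)/(59 − 57) = -3, so Qd = 583 − 3P.
Supply slope: (420 − 424)/(66 − 67) = 4, so Qs = 4P + 156.
Without the tax, 583 − 3P = 4P + 156 gives 7P = 427, so P* = $61 and Q* = 400.
With the tax collected from consumers, demand (in seller-price terms) shifts: Qd = 583 − 3(P + 28).
New equilibrium: consumers pay $77, sellers receive $49, Q = 352. (Wedge: Pb − Ps = 28.)
Burden on consumers: $16; on sellers: $12. (They sum to $28.)
The less price-elastic side of the market bears the larger share of a per-unit tax.

Consumers bear $16 per bottle; sellers bear $12 per bottle.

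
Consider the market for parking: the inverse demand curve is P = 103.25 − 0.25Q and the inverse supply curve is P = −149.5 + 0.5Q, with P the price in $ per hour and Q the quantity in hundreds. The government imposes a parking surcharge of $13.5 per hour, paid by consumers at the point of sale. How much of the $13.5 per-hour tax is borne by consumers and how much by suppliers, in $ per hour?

Consumers bear $4.5 per hour; suppliers bear $9 per hour.

Inverting to Q(P) form: Qd = 413 − 4P; Qs = 2P + 299.
Before the tax: set 413 − 4P = 2P + 299 → P* = $19, Q* = 337.
With the tax collected from consumers, demand (in seller-price terms) shifts: Qd = 413 − 4(P + 13.5).
New equilibrium: consumers pay $23.5, suppliers receive $10, Q = 319. (Wedge: Pb − Ps = 13.5.)
Burden on consumers: $4.5; on suppliers: $9. (They sum to $13.5.)
The less price-elastic side of the market bears the larger share of a per-unit tax.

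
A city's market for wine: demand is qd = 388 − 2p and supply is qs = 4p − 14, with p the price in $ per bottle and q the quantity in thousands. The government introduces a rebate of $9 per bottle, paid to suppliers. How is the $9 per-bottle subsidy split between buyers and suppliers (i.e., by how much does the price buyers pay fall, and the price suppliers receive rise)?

Before the subsidy: set 388 − 2p = 4p − 14 → p* = $67, q* = 254.
With a per-unit subsidy paid to suppliers, each receives p + 9 per unit sold, so supply becomes qs = 4(p + 9) − 14.
New equilibrium: buyers pay $61, suppliers receive $70, q = 266. (Wedge: pb − ps = −9.)
Gain to buyers: $6; to suppliers: $3. (They sum to $9.)

Buyers gain $6 per bottle; suppliers gain $3 per bottle.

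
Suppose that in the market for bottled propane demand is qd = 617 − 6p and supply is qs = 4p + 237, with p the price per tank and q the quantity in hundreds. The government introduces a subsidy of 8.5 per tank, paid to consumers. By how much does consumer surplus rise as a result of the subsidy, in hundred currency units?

Before the subsidy: set 617 − 6p = 4p + 237 → p* = 38, q* = 389.
With a per-unit subsidy paid to consumers, each effectively pays p − 8.5, so demand becomes qd = 617 − 6(p − 8.5).
Solving gives q = 409.4 with consumers paying 34.6 and sellers receiving 43.1 (the 8.5 wedge).
ΔCS is the trapezoid between Q = 409.4 and Q = 389 of height 3.4: ½ · (389 + 409.4) · 3.4 = 1357.28.

Consumer surplus rises by 1357.28 hundred.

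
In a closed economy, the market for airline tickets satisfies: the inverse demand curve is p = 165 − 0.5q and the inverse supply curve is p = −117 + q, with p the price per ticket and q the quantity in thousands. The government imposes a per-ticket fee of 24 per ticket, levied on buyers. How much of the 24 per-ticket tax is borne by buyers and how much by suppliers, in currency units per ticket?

Buyers bear 8 per ticket; suppliers bear 16 per ticket.

Rewrite in direct form: qd = 330 − 2p and qs = p + 117.
Before the tax: set 330 − 2p = p + 117 → p* = 71, q* = 188.
With the tax collected from buyers, demand (in seller-price terms) shifts: qd = 330 − 2(p + 24).
New equilibrium: buyers pay 79, suppliers receive 55, q = 172. (Wedge: pb − ps = 24.)
Burden on buyers: 8; on suppliers: 16. (They sum to 24.)
The less price-elastic side of the market bears the larger share of a per-unit tax.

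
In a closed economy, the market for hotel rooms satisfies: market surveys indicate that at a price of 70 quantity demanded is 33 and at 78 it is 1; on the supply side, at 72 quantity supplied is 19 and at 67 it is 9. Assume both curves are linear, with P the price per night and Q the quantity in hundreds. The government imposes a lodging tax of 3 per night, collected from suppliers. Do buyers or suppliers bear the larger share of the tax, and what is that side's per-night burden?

Suppliers bear the larger share: 2 per night.

Demand slope: (1 − 33)/(78 − 70) = -4, so Qd = 313 − 4P.
Supply slope: (9 − 19)/(67 − 72) = 2, so Qs = 2P − 125.
Before the tax: set 313 − 4P = 2P − 125 → P* = 73, Q* = 21.
With the tax collected from suppliers, supply shifts: Qs = 2(P − 3) − 125.
New equilibrium: buyers pay 74, suppliers receive 71, Q = 17. (Wedge: Pb − Ps = 3.)
Per-night burden: buyers 1, suppliers 2.
Suppliers take the larger share because supply is less price-elastic here (demand slope 4 vs supply slope 2).
The less price-elastic side of the market bears the larger share of a per-unit tax.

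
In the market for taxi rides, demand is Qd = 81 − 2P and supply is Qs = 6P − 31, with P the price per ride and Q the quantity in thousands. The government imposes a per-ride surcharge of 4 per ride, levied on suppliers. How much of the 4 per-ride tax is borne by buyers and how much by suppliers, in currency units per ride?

Before the tax: set 81 − 2P = 6P − 31 → P* = 14, Q* = 53.
With the tax collected from suppliers, supply shifts: Qs = 6(P − 4) − 31.
New equilibrium: buyers pay 17, suppliers receive 13, Q = 47. (Wedge: Pb − Ps = 4.)
Burden on buyers: 3; on suppliers: 1. (They sum to 4.)
The less price-elastic side of the market bears the larger share of a per-unit tax.

Buyers bear 3 per ride; suppliers bear 1 per ride.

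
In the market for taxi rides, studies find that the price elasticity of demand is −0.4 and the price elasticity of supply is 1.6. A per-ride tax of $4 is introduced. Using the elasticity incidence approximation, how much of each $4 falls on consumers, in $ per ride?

Incidence ratio: consumers' share ≈ εs / (εs + |εd|) = 1.6 / (1.6 + 0.4) = 0.8.
So consumers bear ≈ 0.8 × $4 = $3.2; suppliers bear $0.8.

Consumers bear ≈ $3.2 per ride.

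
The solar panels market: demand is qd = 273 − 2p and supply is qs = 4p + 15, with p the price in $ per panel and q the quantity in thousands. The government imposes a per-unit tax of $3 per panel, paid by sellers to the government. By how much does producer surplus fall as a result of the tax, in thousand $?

Before the tax: set 273 − 2p = 4p + 15 → p* = $43, q* = 187.
With the tax collected from sellers, supply shifts: qs = 4(p − 3) + 15.
New equilibrium: buyers pay $45, sellers receive $42, q = 183. (Wedge: pb − ps = 3.)
ΔPS is the trapezoid between Q = 183 and Q = 187 of height $1: ½ · (187 + 183) · 1 = $185.

Producer surplus falls by $185 thousand.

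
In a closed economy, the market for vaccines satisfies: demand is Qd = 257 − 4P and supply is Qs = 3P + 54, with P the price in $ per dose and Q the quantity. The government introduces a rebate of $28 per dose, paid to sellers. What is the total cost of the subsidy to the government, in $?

Before the subsidy: set 257 − 4P = 3P + 54 → P* = $29, Q* = 141.
With a per-unit subsidy paid to sellers, each receives P + 28 per unit sold, so supply becomes Qs = 3(P + 28) + 54.
New equilibrium: buyers pay $17, sellers receive $45, Q = 189. (Wedge: Pb − Ps = −28.)
Outlay = t · Q = 28 · 189 = $5292.

Government outlay = $5292.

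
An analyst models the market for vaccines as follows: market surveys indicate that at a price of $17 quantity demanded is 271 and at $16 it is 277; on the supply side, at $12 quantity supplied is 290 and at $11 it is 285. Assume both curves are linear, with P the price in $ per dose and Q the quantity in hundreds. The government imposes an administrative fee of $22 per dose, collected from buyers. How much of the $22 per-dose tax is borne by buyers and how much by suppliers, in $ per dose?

Demand slope: (277 − 271)/(16 − 17) = -6, so Qd = 373 − 6P.
Supply slope: (285 − 290)/(11 − 12) = 5, so Qs = 5P + 230.
Without the tax, 373 − 6P = 5P + 230 gives 11P = 143, so P* = $13 and Q* = 295.
With the tax collected from buyers, demand (in seller-price terms) shifts: Qd = 373 − 6(P + 22).
Solving gives Q = 235 with buyers paying $23 and suppliers receiving $1 (the $22 wedge).
Burden on buyers: $10; on suppliers: $12. (They sum to $22.)
The less price-elastic side of the market bears the larger share of a per-unit tax.

Buyers bear $10 per dose; suppliers bear $12 per dose.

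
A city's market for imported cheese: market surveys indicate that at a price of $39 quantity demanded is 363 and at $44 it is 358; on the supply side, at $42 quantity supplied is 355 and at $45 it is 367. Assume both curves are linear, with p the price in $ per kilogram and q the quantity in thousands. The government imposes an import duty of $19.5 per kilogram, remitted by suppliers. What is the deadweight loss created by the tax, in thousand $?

Deadweight loss = $152.1 thousand.

Demand slope: (358 − 363)/(44 − 39) = -1, so qd = 402 − p.
Supply slope: (367 − 355)/(45 − 42) = 4, so qs = 4p + 187.
Without the tax, 402 − p = 4p + 187 gives 5p = 215, so p* = $43 and q* = 359.
With the tax collected from suppliers, supply shifts: qs = 4(p − 19.5) + 187.
Solving gives q = 343.4 with consumers paying $58.6 and suppliers receiving $39.1 (the $19.5 wedge).
Quantity falls by |ΔQ| = |359 − 343.4| = 15.6.
DWL = ½ · t · |ΔQ| = ½ · 19.5 · 15.6 = $152.1.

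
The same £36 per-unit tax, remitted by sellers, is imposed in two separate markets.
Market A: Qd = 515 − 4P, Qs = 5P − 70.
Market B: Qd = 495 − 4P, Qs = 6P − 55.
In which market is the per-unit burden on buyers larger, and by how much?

Market B, by £1.6.

Market A: pre-tax P* = £65, Q* = 255; post-tax Q = 175; per-unit burden on buyers = £20.
Market B: pre-tax P* = £55, Q* = 275; post-tax Q = 188.6; per-unit burden on buyers = £21.6.
Difference: £20 vs £21.6 → market B is larger by £1.6.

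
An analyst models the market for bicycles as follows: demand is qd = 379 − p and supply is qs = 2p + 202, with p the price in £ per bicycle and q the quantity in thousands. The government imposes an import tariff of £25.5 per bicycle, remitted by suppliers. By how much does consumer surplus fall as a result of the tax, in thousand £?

Consumer surplus falls by £5295.5 thousand.

Without the tax, 379 − p = 2p + 202 gives 3p = 177, so p* = £59 and q* = 320.
With the tax collected from suppliers, supply shifts: qs = 2(p − 25.5) + 202.
New equilibrium: consumers pay £76, suppliers receive £50.5, q = 303. (Wedge: pb − ps = 25.5.)
ΔCS is the trapezoid between Q = 303 and Q = 320 of height £17: ½ · (320 + 303) · 17 = £5295.5.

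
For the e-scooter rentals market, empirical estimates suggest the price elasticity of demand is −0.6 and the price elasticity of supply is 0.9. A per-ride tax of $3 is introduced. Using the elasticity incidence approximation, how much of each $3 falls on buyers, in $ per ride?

Buyers bear ≈ $1.8 per ride.

Incidence ratio: buyers' share ≈ εs / (εs + |εd|) = 0.9 / (0.9 + 0.6) = 0.6.
So buyers bear ≈ 0.6 × $3 = $1.8; producers bear $1.2.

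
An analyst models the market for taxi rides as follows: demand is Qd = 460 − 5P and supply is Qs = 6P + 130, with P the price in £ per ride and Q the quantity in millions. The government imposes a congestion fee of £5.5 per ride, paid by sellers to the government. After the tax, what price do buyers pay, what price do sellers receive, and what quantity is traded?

Before the tax: set 460 − 5P = 6P + 130 → P* = £30, Q* = 310.
With the tax collected from sellers, supply shifts: Qs = 6(P − 5.5) + 130.
New equilibrium: buyers pay £33, sellers receive £27.5, Q = 295. (Wedge: Pb − Ps = 5.5.)
The less price-elastic side of the market bears the larger share of a per-unit tax.

Buyers pay £33; sellers receive £27.5; quantity = 295.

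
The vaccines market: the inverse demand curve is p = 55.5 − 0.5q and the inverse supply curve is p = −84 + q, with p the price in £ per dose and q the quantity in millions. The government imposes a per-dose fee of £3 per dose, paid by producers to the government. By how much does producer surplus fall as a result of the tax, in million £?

Producer surplus falls by £184 million.

Inverting to q(p) form: qd = 111 − 2p; qs = p + 84.
Before the tax: set 111 − 2p = p + 84 → p* = £9, q* = 93.
With the tax collected from producers, supply shifts: qs = (p − 3) + 84.
Solving gives q = 91 with buyers paying £10 and producers receiving £7 (the £3 wedge).
ΔPS is the trapezoid between Q = 91 and Q = 93 of height £2: ½ · (93 + 91) · 2 = £184.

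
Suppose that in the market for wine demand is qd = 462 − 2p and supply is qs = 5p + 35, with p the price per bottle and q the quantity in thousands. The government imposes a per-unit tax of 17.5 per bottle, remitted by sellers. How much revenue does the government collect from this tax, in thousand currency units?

Tax revenue = 5512.5 thousand.

Without the tax, 462 − 2p = 5p + 35 gives 7p = 427, so p* = 61 and q* = 340.
With the tax collected from sellers, supply shifts: qs = 5(p − 17.5) + 35.
New equilibrium: consumers pay 73.5, sellers receive 56, q = 315. (Wedge: pb − ps = 17.5.)
Revenue = t · Q = 17.5 · 315 = 5512.5.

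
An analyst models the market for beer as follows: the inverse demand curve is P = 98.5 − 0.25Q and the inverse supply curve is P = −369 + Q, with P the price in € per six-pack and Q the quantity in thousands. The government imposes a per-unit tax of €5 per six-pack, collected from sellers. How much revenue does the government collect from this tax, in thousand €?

Tax revenue = €1850 thousand.

Inverting to Q(P) form: Qd = 394 − 4P; Qs = P + 369.
Without the tax, 394 − 4P = P + 369 gives 5P = 25, so P* = €5 and Q* = 374.
With the tax collected from sellers, supply shifts: Qs = (P − 5) + 369.
New equilibrium: consumers pay €6, sellers receive €1, Q = 370. (Wedge: Pb − Ps = 5.)
Revenue = t · Q = 5 · 370 = €1850.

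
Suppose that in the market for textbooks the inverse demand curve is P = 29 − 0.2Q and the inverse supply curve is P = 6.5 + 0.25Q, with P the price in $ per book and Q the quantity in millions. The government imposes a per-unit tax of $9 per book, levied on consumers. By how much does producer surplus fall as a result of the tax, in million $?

Producer surplus falls by $200 million.

Inverting to Q(P) form: Qd = 145 − 5P; Qs = 4P − 26.
Before the tax: set 145 − 5P = 4P − 26 → P* = $19, Q* = 50.
With the tax collected from consumers, demand (in seller-price terms) shifts: Qd = 145 − 5(P + 9).
New equilibrium: consumers pay $23, suppliers receive $14, Q = 30. (Wedge: Pb − Ps = 9.)
ΔPS is the trapezoid between Q = 30 and Q = 50 of height $5: ½ · (50 + 30) · 5 = $200.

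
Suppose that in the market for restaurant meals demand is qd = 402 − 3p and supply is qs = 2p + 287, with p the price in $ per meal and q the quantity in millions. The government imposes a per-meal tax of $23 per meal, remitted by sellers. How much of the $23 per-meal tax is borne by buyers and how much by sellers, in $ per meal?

Buyers bear $9.2 per meal; sellers bear $13.8 per meal.

Before the tax: set 402 − 3p = 2p + 287 → p* = $23, q* = 333.
With the tax collected from sellers, supply shifts: qs = 2(p − 23) + 287.
New equilibrium: buyers pay $32.2, sellers receive $9.2, q = 305.4. (Wedge: pb − ps = 23.)
Burden on buyers: $9.2; on sellers: $13.8. (They sum to $23.)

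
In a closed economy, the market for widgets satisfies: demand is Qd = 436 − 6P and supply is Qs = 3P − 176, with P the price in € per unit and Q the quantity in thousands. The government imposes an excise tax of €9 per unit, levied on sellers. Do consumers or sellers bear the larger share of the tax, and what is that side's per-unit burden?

Before the tax: set 436 − 6P = 3P − 176 → P* = €68, Q* = 28.
With the tax collected from sellers, supply shifts: Qs = 3(P − 9) − 176.
New equilibrium: consumers pay €71, sellers receive €62, Q = 10. (Wedge: Pb − Ps = 9.)
Per-unit burden: consumers €3, sellers €6.
Sellers take the larger share because supply is less price-elastic here (demand slope 6 vs supply slope 3).

Sellers bear the larger share: €6 per unit.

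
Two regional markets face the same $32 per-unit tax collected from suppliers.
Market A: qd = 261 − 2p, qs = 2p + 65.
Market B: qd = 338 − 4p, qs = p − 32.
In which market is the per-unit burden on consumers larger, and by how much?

Market A, by $9.6.

Market A: pre-tax p* = $49, q* = 163; post-tax q = 131; per-unit burden on consumers = $16.
Market B: pre-tax p* = $74, q* = 42; post-tax q = 16.4; per-unit burden on consumers = $6.4.
Difference: $16 vs $6.4 → market A is larger by $9.6.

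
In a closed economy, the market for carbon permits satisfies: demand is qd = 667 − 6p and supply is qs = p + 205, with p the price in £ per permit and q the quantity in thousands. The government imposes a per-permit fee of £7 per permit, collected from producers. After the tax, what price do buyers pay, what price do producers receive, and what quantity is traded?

Buyers pay £67; producers receive £60; quantity = 265.

Before the tax: set 667 − 6p = p + 205 → p* = £66, q* = 271.
With the tax collected from producers, supply shifts: qs = (p − 7) + 205.
New equilibrium: buyers pay £67, producers receive £60, q = 265. (Wedge: pb − ps = 7.)
The less price-elastic side of the market bears the larger share of a per-unit tax.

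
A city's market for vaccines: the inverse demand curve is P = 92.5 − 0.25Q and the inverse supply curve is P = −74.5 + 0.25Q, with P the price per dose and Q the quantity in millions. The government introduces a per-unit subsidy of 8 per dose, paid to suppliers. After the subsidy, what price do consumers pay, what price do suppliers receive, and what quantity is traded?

Consumers pay 5; suppliers receive 13; quantity = 350.

Rewrite in direct form: Qd = 370 − 4P and Qs = 4P + 298.
Before the subsidy: set 370 − 4P = 4P + 298 → P* = 9, Q* = 334.
With a per-unit subsidy paid to suppliers, each receives P + 8 per unit sold, so supply becomes Qs = 4(P + 8) + 298.
New equilibrium: consumers pay 5, suppliers receive 13, Q = 350. (Wedge: Pb − Ps = −8.)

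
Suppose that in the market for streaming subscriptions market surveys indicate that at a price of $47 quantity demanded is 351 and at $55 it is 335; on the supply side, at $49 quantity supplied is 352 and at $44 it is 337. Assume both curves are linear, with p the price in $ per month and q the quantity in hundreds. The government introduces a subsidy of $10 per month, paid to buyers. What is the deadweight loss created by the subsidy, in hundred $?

Deadweight loss = $60 hundred.

Demand slope: (335 − 351)/(55 − 47) = -2, so qd = 445 − 2p.
Supply slope: (337 − 352)/(44 − 49) = 3, so qs = 3p + 205.
Before the subsidy: set 445 − 2p = 3p + 205 → p* = $48, q* = 349.
With a per-unit subsidy paid to buyers, each effectively pays p − 10, so demand becomes qd = 445 − 2(p − 10).
Solving gives q = 361 with buyers paying $42 and suppliers receiving $52 (the $10 wedge).
Quantity rises by |ΔQ| = |349 − 361| = 12.
DWL = ½ · t · |ΔQ| = ½ · 10 · 12 = $60.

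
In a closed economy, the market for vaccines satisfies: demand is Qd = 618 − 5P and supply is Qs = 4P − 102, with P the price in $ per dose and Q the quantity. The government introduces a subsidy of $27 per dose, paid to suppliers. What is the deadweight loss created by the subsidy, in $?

Deadweight loss = $810.

Without the subsidy, 618 − 5P = 4P − 102 gives 9P = 720, so P* = $80 and Q* = 218.
With a per-unit subsidy paid to suppliers, each receives P + 27 per unit sold, so supply becomes Qs = 4(P + 27) − 102.
New equilibrium: buyers pay $68, suppliers receive $95, Q = 278. (Wedge: Pb − Ps = −27.)
Quantity rises by |ΔQ| = |218 − 278| = 60.
DWL = ½ · t · |ΔQ| = ½ · 27 · 60 = $810.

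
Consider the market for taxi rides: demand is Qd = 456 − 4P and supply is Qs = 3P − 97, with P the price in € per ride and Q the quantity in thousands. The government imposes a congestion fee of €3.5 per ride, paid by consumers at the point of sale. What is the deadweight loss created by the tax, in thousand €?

Deadweight loss = €10.5 thousand.

Before the tax: set 456 − 4P = 3P − 97 → P* = €79, Q* = 140.
With the tax collected from consumers, demand (in seller-price terms) shifts: Qd = 456 − 4(P + 3.5).
Solving gives Q = 134 with consumers paying €80.5 and producers receiving €77 (the €3.5 wedge).
Quantity falls by |ΔQ| = |140 − 134| = 6.
DWL = ½ · t · |ΔQ| = ½ · 3.5 · 6 = €10.5.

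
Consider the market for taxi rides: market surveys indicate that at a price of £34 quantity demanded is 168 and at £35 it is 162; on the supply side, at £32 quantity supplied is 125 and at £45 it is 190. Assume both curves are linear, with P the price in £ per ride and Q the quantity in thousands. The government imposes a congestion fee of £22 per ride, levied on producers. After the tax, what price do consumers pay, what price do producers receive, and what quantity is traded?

Demand slope: (162 − 168)/(35 − 34) = -6, so Qd = 372 − 6P.
Supply slope: (190 − 125)/(45 − 32) = 5, so Qs = 5P − 35.
Before the tax: set 372 − 6P = 5P − 35 → P* = £37, Q* = 150.
With the tax collected from producers, supply shifts: Qs = 5(P − 22) − 35.
New equilibrium: consumers pay £47, producers receive £25, Q = 90. (Wedge: Pb − Ps = 22.)

Consumers pay £47; producers receive £25; quantity = 90.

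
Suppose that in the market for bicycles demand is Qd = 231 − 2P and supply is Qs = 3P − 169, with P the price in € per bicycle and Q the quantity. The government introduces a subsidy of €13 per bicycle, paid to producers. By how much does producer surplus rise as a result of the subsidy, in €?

Producer surplus rises by €409.76.

Without the subsidy, 231 − 2P = 3P − 169 gives 5P = 400, so P* = €80 and Q* = 71.
With a per-unit subsidy paid to producers, each receives P + 13 per unit sold, so supply becomes Qs = 3(P + 13) − 169.
New equilibrium: buyers pay €72.2, producers receive €85.2, Q = 86.6. (Wedge: Pb − Ps = −13.)
ΔPS is the trapezoid between Q = 86.6 and Q = 71 of height €5.2: ½ · (71 + 86.6) · 5.2 = €409.76.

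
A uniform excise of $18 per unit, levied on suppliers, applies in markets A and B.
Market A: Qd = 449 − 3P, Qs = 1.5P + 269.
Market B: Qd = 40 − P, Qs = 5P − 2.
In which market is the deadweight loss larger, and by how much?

Market A: pre-tax P* = $40, Q* = 329; post-tax Q = 311; deadweight loss = $162.
Market B: pre-tax P* = $7, Q* = 33; post-tax Q = 18; deadweight loss = $135.
Difference: $162 vs $135 → market A is larger by $27.

Market A, by $27.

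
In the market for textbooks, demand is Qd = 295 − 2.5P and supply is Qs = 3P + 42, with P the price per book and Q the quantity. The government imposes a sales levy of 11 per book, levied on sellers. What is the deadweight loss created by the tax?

Deadweight loss = 82.5.

Before the tax: set 295 − 2.5P = 3P + 42 → P* = 46, Q* = 180.
With the tax collected from sellers, supply shifts: Qs = 3(P − 11) + 42.
New equilibrium: buyers pay 52, sellers receive 41, Q = 165. (Wedge: Pb − Ps = 11.)
Quantity falls by |ΔQ| = |180 − 165| = 15.
DWL = ½ · t · |ΔQ| = ½ · 11 · 15 = 82.5.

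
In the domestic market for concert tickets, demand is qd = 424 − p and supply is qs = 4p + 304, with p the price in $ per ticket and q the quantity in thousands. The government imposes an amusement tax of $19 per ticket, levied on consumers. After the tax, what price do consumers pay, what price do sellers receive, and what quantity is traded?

Without the tax, 424 − p = 4p + 304 gives 5p = 120, so p* = $24 and q* = 400.
With the tax collected from consumers, demand (in seller-price terms) shifts: qd = 424 − (p + 19).
New equilibrium: consumers pay $39.2, sellers receive $20.2, q = 384.8. (Wedge: pb − ps = 19.)

Consumers pay $39.2; sellers receive $20.2; quantity = 384.8.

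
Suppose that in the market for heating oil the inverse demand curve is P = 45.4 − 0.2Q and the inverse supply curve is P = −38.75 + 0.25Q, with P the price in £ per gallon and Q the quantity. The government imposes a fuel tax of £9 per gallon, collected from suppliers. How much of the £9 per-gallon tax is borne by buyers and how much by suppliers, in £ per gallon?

Buyers bear £4 per gallon; suppliers bear £5 per gallon.

Inverting to Q(P) form: Qd = 227 − 5P; Qs = 4P + 155.
Before the tax: set 227 − 5P = 4P + 155 → P* = £8, Q* = 187.
With the tax collected from suppliers, supply shifts: Qs = 4(P − 9) + 155.
New equilibrium: buyers pay £12, suppliers receive £3, Q = 167. (Wedge: Pb − Ps = 9.)
Burden on buyers: £4; on suppliers: £5. (They sum to £9.)
The less price-elastic side of the market bears the larger share of a per-unit tax.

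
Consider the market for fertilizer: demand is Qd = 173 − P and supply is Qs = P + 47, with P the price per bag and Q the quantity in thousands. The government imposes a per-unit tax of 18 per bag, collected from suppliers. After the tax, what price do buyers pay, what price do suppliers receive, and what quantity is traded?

Without the tax, 173 − P = P + 47 gives 2P = 126, so P* = 63 and Q* = 110.
With the tax collected from suppliers, supply shifts: Qs = (P − 18) + 47.
Solving gives Q = 101 with buyers paying 72 and suppliers receiving 54 (the 18 wedge).

Buyers pay 72; suppliers receive 54; quantity = 101.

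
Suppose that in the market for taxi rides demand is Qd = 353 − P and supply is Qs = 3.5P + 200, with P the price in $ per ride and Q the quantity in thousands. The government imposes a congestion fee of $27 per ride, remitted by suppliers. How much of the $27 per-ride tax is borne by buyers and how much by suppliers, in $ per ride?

Buyers bear $21 per ride; suppliers bear $6 per ride.

Before the tax: set 353 − P = 3.5P + 200 → P* = $34, Q* = 319.
With the tax collected from suppliers, supply shifts: Qs = 3.5(P − 27) + 200.
Solving gives Q = 298 with buyers paying $55 and suppliers receiving $28 (the $27 wedge).
Burden on buyers: $21; on suppliers: $6. (They sum to $27.)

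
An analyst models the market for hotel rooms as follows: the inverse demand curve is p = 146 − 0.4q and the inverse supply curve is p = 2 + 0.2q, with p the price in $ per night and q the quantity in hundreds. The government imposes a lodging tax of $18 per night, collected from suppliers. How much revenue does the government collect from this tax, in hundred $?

Inverting to q(p) form: qd = 365 − 2.5p; qs = 5p − 10.
Without the tax, 365 − 2.5p = 5p − 10 gives 7.5p = 375, so p* = $50 and q* = 240.
With the tax collected from suppliers, supply shifts: qs = 5(p − 18) − 10.
New equilibrium: buyers pay $62, suppliers receive $44, q = 210. (Wedge: pb − ps = 18.)
Revenue = t · Q = 18 · 210 = $3780.

Tax revenue = $3780 hundred.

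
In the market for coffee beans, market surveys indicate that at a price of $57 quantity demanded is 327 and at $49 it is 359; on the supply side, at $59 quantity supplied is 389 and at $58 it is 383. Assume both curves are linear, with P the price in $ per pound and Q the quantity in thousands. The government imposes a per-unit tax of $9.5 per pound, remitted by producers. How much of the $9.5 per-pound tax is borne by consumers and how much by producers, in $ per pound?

Consumers bear $5.7 per pound; producers bear $3.8 per pound.

Demand slope: (359 − 327)/(49 − 57) = -4, so Qd = 555 − 4P.
Supply slope: (383 − 389)/(58 − 59) = 6, so Qs = 6P + 35.
Without the tax, 555 − 4P = 6P + 35 gives 10P = 520, so P* = $52 and Q* = 347.
With the tax collected from producers, supply shifts: Qs = 6(P − 9.5) + 35.
Solving gives Q = 324.2 with consumers paying $57.7 and producers receiving $48.2 (the $9.5 wedge).
Burden on consumers: $5.7; on producers: $3.8. (They sum to $9.5.)
The less price-elastic side of the market bears the larger share of a per-unit tax.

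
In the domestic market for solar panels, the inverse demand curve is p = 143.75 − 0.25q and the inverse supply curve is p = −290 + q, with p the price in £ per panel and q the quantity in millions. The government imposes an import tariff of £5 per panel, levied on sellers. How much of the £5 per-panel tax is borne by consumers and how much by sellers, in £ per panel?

Inverting to q(p) form: qd = 575 − 4p; qs = p + 290.
Without the tax, 575 − 4p = p + 290 gives 5p = 285, so p* = £57 and q* = 347.
With the tax collected from sellers, supply shifts: qs = (p − 5) + 290.
New equilibrium: consumers pay £58, sellers receive £53, q = 343. (Wedge: pb − ps = 5.)
Burden on consumers: £1; on sellers: £4. (They sum to £5.)
The less price-elastic side of the market bears the larger share of a per-unit tax.

Consumers bear £1 per panel; sellers bear £4 per panel.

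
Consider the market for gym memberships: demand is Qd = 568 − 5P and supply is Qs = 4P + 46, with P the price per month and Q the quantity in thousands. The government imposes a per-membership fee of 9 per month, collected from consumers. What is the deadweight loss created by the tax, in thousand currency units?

Deadweight loss = 90 thousand.

Before the tax: set 568 − 5P = 4P + 46 → P* = 58, Q* = 278.
With the tax collected from consumers, demand (in seller-price terms) shifts: Qd = 568 − 5(P + 9).
Solving gives Q = 258 with consumers paying 62 and suppliers receiving 53 (the 9 wedge).
Quantity falls by |ΔQ| = |278 − 258| = 20.
DWL = ½ · t · |ΔQ| = ½ · 9 · 20 = 90.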